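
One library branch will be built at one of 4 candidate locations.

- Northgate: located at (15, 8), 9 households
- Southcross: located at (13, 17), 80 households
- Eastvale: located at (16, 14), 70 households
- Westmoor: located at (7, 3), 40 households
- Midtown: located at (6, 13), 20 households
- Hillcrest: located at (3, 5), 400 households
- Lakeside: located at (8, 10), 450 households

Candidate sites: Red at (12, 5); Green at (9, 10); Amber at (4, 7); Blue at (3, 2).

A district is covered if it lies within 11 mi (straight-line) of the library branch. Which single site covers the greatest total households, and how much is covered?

Green, covering 1069

Coverage radius r = 11 mi; a point is covered iff (Δx)²+(Δy)² ≤ 11² = 121.
  Red (12, 5): covers {Northgate, Eastvale, Westmoor, Midtown, Hillcrest, Lakeside} → 989
  Green (9, 10): covers {Northgate, Southcross, Eastvale, Westmoor, Midtown, Hillcrest, Lakeside} → 1069
  Amber (4, 7): covers {Westmoor, Midtown, Hillcrest, Lakeside} → 910
  Blue (3, 2): covers {Westmoor, Hillcrest, Lakeside} → 890
Maximum coverage at Green: 1069 households.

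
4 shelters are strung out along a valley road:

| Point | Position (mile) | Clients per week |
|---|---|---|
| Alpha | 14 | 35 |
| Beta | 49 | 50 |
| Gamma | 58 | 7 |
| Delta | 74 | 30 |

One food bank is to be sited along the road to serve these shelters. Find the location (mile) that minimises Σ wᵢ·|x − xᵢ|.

For a sum of weighted absolute distances on a line, the optimum is the weighted median (not the mean). Total weight W = 122; half-weight = 61.
Sort by position and accumulate weight:
  mile 14 (Alpha, w=35) → cum 35
  mile 49 (Beta, w=50) → cum 85  ≥ 61 → median here
  mile 58 (Gamma, w=7) → cum 92
  mile 74 (Delta, w=30) → cum 122
Optimal location: mile 49.

x = 49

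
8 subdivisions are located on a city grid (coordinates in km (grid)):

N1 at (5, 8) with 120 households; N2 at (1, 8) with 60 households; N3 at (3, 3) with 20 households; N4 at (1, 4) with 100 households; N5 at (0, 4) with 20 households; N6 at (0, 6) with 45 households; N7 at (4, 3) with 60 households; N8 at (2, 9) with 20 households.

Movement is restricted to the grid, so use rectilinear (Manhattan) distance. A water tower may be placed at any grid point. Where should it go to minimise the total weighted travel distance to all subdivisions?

Manhattan distance separates: Σwᵢ(|x−xᵢ|+|y−yᵢ|) = Σwᵢ|x−xᵢ| + Σwᵢ|y−yᵢ|, so x and y are optimised independently as 1-D weighted medians.
Total weight W = 445; half = 222.5.
x-coordinate, sorted with cumulative weight:
  x=0 (N5, w=20) cum 20
  x=0 (N6, w=45) cum 65
  x=1 (N2, w=60) cum 125
  x=1 (N4, w=100) cum 225  ← median
  x=2 (N8, w=20) cum 245
  x=3 (N3, w=20) cum 265
  x=4 (N7, w=60) cum 325
  x=5 (N1, w=120) cum 445
⇒ x* = 1
y-coordinate, sorted with cumulative weight:
  y=3 (N3, w=20) cum 20
  y=3 (N7, w=60) cum 80
  y=4 (N4, w=100) cum 180
  y=4 (N5, w=20) cum 200
  y=6 (N6, w=45) cum 245  ← median
  y=8 (N1, w=120) cum 365
  y=8 (N2, w=60) cum 425
  y=9 (N8, w=20) cum 445
⇒ y* = 6

(1, 6)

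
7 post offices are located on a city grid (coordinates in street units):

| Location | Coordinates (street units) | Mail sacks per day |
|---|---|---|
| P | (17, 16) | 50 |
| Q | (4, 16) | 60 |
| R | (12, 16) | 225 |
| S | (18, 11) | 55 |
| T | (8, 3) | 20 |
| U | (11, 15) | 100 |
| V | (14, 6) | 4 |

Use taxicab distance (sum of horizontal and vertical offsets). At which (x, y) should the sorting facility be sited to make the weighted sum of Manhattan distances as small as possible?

(12, 16)

Manhattan distance separates: Σwᵢ(|x−xᵢ|+|y−yᵢ|) = Σwᵢ|x−xᵢ| + Σwᵢ|y−yᵢ|, so x and y are optimised independently as 1-D weighted medians.
Total weight W = 514; half = 257.
x-coordinate, sorted with cumulative weight:
  x=4 (Q, w=60) cum 60
  x=8 (T, w=20) cum 80
  x=11 (U, w=100) cum 180
  x=12 (R, w=225) cum 405  ← median
  x=14 (V, w=4) cum 409
  x=17 (P, w=50) cum 459
  x=18 (S, w=55) cum 514
⇒ x* = 12
y-coordinate, sorted with cumulative weight:
  y=3 (T, w=20) cum 20
  y=6 (V, w=4) cum 24
  y=11 (S, w=55) cum 79
  y=15 (U, w=100) cum 179
  y=16 (P, w=50) cum 229
  y=16 (Q, w=60) cum 289  ← median
  y=16 (R, w=225) cum 514
⇒ y* = 16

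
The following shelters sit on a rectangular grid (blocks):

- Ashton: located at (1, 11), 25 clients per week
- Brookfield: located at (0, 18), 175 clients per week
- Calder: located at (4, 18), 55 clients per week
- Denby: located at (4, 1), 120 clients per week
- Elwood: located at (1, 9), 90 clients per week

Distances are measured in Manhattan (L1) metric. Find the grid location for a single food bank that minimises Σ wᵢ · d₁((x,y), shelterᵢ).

(1, 11)

Manhattan distance separates: Σwᵢ(|x−xᵢ|+|y−yᵢ|) = Σwᵢ|x−xᵢ| + Σwᵢ|y−yᵢ|, so x and y are optimised independently as 1-D weighted medians.
Total weight W = 465; half = 232.5.
x-coordinate, sorted with cumulative weight:
  x=0 (Brookfield, w=175) cum 175
  x=1 (Ashton, w=25) cum 200
  x=1 (Elwood, w=90) cum 290  ← median
  x=4 (Calder, w=55) cum 345
  x=4 (Denby, w=120) cum 465
⇒ x* = 1
y-coordinate, sorted with cumulative weight:
  y=1 (Denby, w=120) cum 120
  y=9 (Elwood, w=90) cum 210
  y=11 (Ashton, w=25) cum 235  ← median
  y=18 (Brookfield, w=175) cum 410
  y=18 (Calder, w=55) cum 465
⇒ y* = 11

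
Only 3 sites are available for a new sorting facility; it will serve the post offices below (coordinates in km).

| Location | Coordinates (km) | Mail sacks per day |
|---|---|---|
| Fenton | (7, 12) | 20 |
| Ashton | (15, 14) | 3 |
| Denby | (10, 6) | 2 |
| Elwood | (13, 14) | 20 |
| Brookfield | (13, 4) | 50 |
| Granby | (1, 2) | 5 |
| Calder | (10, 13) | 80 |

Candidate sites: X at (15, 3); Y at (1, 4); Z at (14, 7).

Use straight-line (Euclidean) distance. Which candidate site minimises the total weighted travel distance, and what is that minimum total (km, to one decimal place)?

Total weighted distance at each candidate:
  X (15, 3): total = 1585.5
  Y (1, 4): total = 2210.7
  Z (14, 7): total = 1147.6
Minimum is at Z with total 1147.6 km.

Z, total 1147.6 km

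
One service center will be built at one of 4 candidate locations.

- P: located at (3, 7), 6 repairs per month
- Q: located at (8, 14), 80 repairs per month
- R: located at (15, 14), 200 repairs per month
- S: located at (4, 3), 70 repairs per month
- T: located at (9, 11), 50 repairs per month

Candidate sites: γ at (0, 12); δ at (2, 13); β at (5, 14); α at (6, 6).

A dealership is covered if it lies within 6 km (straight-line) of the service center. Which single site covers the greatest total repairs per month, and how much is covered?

β, covering 130

Coverage radius r = 6 km; a point is covered iff (Δx)²+(Δy)² ≤ 6² = 36.
  γ (0, 12): covers {P} → 6
  δ (2, 13): covers {none} → 0
  β (5, 14): covers {Q, T} → 130
  α (6, 6): covers {P, S, T} → 126
Maximum coverage at β: 130 repairs per month.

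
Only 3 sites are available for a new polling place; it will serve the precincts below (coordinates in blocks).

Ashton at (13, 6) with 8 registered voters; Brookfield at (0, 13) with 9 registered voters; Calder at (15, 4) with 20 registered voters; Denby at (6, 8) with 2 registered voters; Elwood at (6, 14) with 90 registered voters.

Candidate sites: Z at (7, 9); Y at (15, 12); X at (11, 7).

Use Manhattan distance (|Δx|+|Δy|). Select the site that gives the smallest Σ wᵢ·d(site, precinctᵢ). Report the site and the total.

Total weighted distance at each candidate:
  Z (7, 9): total = 975
  Y (15, 12): total = 1384
  X (11, 7): total = 1409
Minimum is at Z with total 975 blocks.

Z, total 975 blocks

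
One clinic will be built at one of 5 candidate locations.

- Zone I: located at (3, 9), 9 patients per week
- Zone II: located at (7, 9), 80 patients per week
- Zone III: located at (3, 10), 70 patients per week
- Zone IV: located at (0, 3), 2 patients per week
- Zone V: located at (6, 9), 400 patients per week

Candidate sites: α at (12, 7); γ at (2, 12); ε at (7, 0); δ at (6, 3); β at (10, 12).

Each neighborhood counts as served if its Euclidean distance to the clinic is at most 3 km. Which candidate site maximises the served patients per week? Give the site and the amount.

Coverage radius r = 3 km; a point is covered iff (Δx)²+(Δy)² ≤ 3² = 9.
  α (12, 7): covers {none} → 0
  γ (2, 12): covers {Zone III} → 70
  ε (7, 0): covers {none} → 0
  δ (6, 3): covers {none} → 0
  β (10, 12): covers {none} → 0
Maximum coverage at γ: 70 patients per week.

γ, covering 70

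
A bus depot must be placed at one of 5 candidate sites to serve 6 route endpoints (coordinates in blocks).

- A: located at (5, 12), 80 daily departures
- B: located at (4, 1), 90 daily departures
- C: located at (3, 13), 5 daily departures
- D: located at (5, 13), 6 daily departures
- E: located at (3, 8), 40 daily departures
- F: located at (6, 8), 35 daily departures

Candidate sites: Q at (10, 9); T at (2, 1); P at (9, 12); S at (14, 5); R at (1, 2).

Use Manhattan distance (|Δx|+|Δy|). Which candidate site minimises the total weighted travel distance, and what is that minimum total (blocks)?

T, total 2160 blocks

Total weighted distance at each candidate:
  Q (10, 9): total = 2504
  T (2, 1): total = 2160
  P (9, 12): total = 2470
  S (14, 5): total = 3682
  R (1, 2): total = 2340
Minimum is at T with total 2160 blocks.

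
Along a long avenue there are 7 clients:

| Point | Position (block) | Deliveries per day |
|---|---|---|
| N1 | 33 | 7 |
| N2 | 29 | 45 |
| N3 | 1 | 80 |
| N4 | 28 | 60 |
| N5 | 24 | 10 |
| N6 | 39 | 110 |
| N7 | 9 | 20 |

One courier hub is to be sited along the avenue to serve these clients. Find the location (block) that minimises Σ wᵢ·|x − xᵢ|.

For a sum of weighted absolute distances on a line, the optimum is the weighted median (not the mean). Total weight W = 332; half-weight = 166.
Sort by position and accumulate weight:
  block 1 (N3, w=80) → cum 80
  block 9 (N7, w=20) → cum 100
  block 24 (N5, w=10) → cum 110
  block 28 (N4, w=60) → cum 170  ≥ 166 → median here
  block 29 (N2, w=45) → cum 215
  block 33 (N1, w=7) → cum 222
  block 39 (N6, w=110) → cum 332
Optimal location: block 28.

x = 28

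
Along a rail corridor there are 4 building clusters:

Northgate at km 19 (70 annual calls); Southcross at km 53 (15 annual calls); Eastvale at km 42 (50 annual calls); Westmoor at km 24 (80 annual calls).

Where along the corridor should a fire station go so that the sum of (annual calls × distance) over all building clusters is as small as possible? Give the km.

For a sum of weighted absolute distances on a line, the optimum is the weighted median (not the mean). Total weight W = 215; half-weight = 107.5.
Sort by position and accumulate weight:
  km 19 (Northgate, w=70) → cum 70
  km 24 (Westmoor, w=80) → cum 150  ≥ 107.5 → median here
  km 42 (Eastvale, w=50) → cum 200
  km 53 (Southcross, w=15) → cum 215
Optimal location: km 24.

x = 24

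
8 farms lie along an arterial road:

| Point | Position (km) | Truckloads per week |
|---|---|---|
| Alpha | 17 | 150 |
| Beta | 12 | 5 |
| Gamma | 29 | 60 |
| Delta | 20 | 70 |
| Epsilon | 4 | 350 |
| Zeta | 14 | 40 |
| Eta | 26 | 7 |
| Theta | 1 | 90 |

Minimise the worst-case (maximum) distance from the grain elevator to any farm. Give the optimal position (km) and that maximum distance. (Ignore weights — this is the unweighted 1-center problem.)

The 1-center on a line is the midpoint of the two extreme points: leftmost at 1, rightmost at 29.
Optimal location = (1 + 29)/2 = 15; maximum distance = (29 − 1)/2 = 14.

location 15, max distance 14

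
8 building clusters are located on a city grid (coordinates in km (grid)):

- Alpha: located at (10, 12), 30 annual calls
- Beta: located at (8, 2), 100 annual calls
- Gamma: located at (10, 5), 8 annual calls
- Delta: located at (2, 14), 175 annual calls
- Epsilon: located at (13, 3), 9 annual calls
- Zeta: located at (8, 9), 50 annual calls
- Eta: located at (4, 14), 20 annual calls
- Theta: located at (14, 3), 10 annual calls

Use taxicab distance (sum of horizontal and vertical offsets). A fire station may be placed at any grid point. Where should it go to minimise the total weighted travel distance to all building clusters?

Manhattan distance separates: Σwᵢ(|x−xᵢ|+|y−yᵢ|) = Σwᵢ|x−xᵢ| + Σwᵢ|y−yᵢ|, so x and y are optimised independently as 1-D weighted medians.
Total weight W = 402; half = 201.
x-coordinate, sorted with cumulative weight:
  x=2 (Delta, w=175) cum 175
  x=4 (Eta, w=20) cum 195
  x=8 (Beta, w=100) cum 295  ← median
  x=8 (Zeta, w=50) cum 345
  x=10 (Alpha, w=30) cum 375
  x=10 (Gamma, w=8) cum 383
  x=13 (Epsilon, w=9) cum 392
  x=14 (Theta, w=10) cum 402
⇒ x* = 8
y-coordinate, sorted with cumulative weight:
  y=2 (Beta, w=100) cum 100
  y=3 (Epsilon, w=9) cum 109
  y=3 (Theta, w=10) cum 119
  y=5 (Gamma, w=8) cum 127
  y=9 (Zeta, w=50) cum 177
  y=12 (Alpha, w=30) cum 207  ← median
  y=14 (Delta, w=175) cum 382
  y=14 (Eta, w=20) cum 402
⇒ y* = 12

(8, 12)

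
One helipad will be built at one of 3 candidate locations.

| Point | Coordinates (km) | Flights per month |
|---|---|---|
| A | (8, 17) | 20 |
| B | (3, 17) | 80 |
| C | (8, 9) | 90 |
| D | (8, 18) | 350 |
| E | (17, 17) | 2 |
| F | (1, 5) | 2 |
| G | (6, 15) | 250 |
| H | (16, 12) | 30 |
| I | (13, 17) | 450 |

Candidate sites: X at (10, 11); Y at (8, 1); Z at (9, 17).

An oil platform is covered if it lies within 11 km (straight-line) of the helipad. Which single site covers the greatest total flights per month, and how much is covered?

X, covering 1274

Coverage radius r = 11 km; a point is covered iff (Δx)²+(Δy)² ≤ 11² = 121.
  X (10, 11): covers {A, B, C, D, E, F, G, H, I} → 1274
  Y (8, 1): covers {C, F} → 92
  Z (9, 17): covers {A, B, C, D, E, G, H, I} → 1272
Maximum coverage at X: 1274 flights per month.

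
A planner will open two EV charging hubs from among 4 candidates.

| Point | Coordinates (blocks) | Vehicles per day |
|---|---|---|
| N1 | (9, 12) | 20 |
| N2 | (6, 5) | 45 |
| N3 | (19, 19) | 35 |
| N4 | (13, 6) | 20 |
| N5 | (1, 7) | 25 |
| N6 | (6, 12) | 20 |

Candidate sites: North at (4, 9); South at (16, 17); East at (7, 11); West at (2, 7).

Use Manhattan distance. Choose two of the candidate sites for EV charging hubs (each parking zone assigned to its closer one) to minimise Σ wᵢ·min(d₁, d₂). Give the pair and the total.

Evaluate every pair (each demand assigned to the nearer of the two):
  {South, East}: total = 1060
  {North, South}: total = 1070
  {South, West}: total = 1130
  {East, West}: total = 1315
  {North, East}: total = 1415
  {North, West}: total = 1670
Best pair: {South, East} with total 1060.

{South, East}, total 1060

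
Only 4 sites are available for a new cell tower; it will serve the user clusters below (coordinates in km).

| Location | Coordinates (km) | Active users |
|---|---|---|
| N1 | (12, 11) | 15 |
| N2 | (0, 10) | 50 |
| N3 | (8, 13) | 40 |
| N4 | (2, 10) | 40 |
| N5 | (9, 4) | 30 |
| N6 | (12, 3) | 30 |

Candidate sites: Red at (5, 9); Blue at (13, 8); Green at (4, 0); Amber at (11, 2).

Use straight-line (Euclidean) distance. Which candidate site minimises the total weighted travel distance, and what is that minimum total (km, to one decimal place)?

Total weighted distance at each candidate:
  Red (5, 9): total = 1159.3
  Blue (13, 8): total = 1757.8
  Green (4, 0): total = 2142.9
  Amber (11, 2): total = 1880.9
Minimum is at Red with total 1159.3 km.

Red, total 1159.3 km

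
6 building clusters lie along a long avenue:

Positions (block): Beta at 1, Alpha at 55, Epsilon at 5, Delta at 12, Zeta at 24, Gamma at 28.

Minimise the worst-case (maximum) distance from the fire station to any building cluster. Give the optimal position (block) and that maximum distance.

The 1-center on a line is the midpoint of the two extreme points: leftmost at 1, rightmost at 55.
Optimal location = (1 + 55)/2 = 28; maximum distance = (55 − 1)/2 = 27.

location 28, max distance 27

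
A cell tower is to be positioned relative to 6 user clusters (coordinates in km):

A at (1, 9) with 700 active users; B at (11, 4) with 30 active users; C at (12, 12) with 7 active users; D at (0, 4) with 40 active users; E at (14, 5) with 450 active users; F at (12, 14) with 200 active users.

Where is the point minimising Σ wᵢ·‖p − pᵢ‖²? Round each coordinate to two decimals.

The minimiser of Σwᵢ‖p−pᵢ‖² is the weighted centroid p* = (Σwᵢpᵢ)/(Σwᵢ).
Σwᵢ = 1427.
Σwᵢxᵢ = 700·1 + 30·11 + 7·12 + 40·0 + 450·14 + 200·12 = 9814.
Σwᵢyᵢ = 700·9 + 30·4 + 7·12 + 40·4 + 450·5 + 200·14 = 11714.
x* = 9814/1427 = 6.88, y* = 11714/1427 = 8.21.

(6.88, 8.21)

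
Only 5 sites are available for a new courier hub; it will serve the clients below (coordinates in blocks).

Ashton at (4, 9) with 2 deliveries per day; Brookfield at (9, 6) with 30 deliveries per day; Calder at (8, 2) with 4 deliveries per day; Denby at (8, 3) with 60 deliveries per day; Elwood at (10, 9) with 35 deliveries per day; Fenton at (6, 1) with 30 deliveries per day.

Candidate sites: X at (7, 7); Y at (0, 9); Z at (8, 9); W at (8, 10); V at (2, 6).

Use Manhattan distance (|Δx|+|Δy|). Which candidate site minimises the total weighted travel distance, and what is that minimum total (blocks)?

X, total 809 blocks

Total weighted distance at each candidate:
  X (7, 7): total = 809
  Y (0, 9): total = 2038
  Z (8, 9): total = 886
  W (8, 10): total = 1047
  V (2, 6): total = 1455
Minimum is at X with total 809 blocks.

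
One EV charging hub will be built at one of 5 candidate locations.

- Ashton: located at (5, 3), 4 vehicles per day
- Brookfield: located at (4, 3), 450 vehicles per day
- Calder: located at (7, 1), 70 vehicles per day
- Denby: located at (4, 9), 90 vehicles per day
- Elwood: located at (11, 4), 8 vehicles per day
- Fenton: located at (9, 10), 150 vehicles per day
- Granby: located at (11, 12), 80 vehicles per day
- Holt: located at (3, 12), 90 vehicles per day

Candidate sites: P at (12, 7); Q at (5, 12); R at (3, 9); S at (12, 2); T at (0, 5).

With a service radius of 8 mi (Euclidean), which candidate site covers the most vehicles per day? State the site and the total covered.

R, covering 784

Coverage radius r = 8 mi; a point is covered iff (Δx)²+(Δy)² ≤ 8² = 64.
  P (12, 7): covers {Calder, Elwood, Fenton, Granby} → 308
  Q (5, 12): covers {Denby, Fenton, Granby, Holt} → 410
  R (3, 9): covers {Ashton, Brookfield, Denby, Fenton, Holt} → 784
  S (12, 2): covers {Ashton, Calder, Elwood} → 82
  T (0, 5): covers {Ashton, Brookfield, Denby, Holt} → 634
Maximum coverage at R: 784 vehicles per day.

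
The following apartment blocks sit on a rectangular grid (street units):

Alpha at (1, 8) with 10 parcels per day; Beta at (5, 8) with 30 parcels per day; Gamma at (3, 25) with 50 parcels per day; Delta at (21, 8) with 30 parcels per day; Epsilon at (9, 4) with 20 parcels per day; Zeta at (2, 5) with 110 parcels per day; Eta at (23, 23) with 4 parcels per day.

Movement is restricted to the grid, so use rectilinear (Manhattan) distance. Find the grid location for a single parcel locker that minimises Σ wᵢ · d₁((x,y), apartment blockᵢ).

Manhattan distance separates: Σwᵢ(|x−xᵢ|+|y−yᵢ|) = Σwᵢ|x−xᵢ| + Σwᵢ|y−yᵢ|, so x and y are optimised independently as 1-D weighted medians.
Total weight W = 254; half = 127.
x-coordinate, sorted with cumulative weight:
  x=1 (Alpha, w=10) cum 10
  x=2 (Zeta, w=110) cum 120
  x=3 (Gamma, w=50) cum 170  ← median
  x=5 (Beta, w=30) cum 200
  x=9 (Epsilon, w=20) cum 220
  x=21 (Delta, w=30) cum 250
  x=23 (Eta, w=4) cum 254
⇒ x* = 3
y-coordinate, sorted with cumulative weight:
  y=4 (Epsilon, w=20) cum 20
  y=5 (Zeta, w=110) cum 130  ← median
  y=8 (Alpha, w=10) cum 140
  y=8 (Beta, w=30) cum 170
  y=8 (Delta, w=30) cum 200
  y=23 (Eta, w=4) cum 204
  y=25 (Gamma, w=50) cum 254
⇒ y* = 5

(3, 5)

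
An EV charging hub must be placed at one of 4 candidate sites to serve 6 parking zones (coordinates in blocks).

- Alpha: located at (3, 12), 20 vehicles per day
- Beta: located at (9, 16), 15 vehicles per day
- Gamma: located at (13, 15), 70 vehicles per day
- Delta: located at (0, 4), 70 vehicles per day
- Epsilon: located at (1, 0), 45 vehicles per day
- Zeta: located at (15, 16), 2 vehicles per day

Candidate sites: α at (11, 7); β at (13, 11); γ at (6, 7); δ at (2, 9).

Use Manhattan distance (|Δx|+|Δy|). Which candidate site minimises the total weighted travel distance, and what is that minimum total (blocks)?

δ, total 2460 blocks

Total weighted distance at each candidate:
  α (11, 7): total = 2896
  β (13, 11): total = 3084
  γ (6, 7): total = 2596
  δ (2, 9): total = 2460
Minimum is at δ with total 2460 blocks.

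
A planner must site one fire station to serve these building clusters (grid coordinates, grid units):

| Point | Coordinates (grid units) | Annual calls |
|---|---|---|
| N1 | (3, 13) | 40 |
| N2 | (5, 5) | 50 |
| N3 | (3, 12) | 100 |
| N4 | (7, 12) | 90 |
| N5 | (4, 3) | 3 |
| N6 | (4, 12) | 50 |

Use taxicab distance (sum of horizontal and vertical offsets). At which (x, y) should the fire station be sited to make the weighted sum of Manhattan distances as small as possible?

Manhattan distance separates: Σwᵢ(|x−xᵢ|+|y−yᵢ|) = Σwᵢ|x−xᵢ| + Σwᵢ|y−yᵢ|, so x and y are optimised independently as 1-D weighted medians.
Total weight W = 333; half = 166.5.
x-coordinate, sorted with cumulative weight:
  x=3 (N1, w=40) cum 40
  x=3 (N3, w=100) cum 140
  x=4 (N5, w=3) cum 143
  x=4 (N6, w=50) cum 193  ← median
  x=5 (N2, w=50) cum 243
  x=7 (N4, w=90) cum 333
⇒ x* = 4
y-coordinate, sorted with cumulative weight:
  y=3 (N5, w=3) cum 3
  y=5 (N2, w=50) cum 53
  y=12 (N3, w=100) cum 153
  y=12 (N4, w=90) cum 243  ← median
  y=12 (N6, w=50) cum 293
  y=13 (N1, w=40) cum 333
⇒ y* = 12

(4, 12)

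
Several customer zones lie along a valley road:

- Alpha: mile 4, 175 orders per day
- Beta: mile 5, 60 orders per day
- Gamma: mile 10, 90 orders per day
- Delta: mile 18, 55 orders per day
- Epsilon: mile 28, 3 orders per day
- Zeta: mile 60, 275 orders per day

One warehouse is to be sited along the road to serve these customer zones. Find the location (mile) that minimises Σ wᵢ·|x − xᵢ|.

For a sum of weighted absolute distances on a line, the optimum is the weighted median (not the mean). Total weight W = 658; half-weight = 329.
Sort by position and accumulate weight:
  mile 4 (Alpha, w=175) → cum 175
  mile 5 (Beta, w=60) → cum 235
  mile 10 (Gamma, w=90) → cum 325
  mile 18 (Delta, w=55) → cum 380  ≥ 329 → median here
  mile 28 (Epsilon, w=3) → cum 383
  mile 60 (Zeta, w=275) → cum 658
Optimal location: mile 18.

x = 18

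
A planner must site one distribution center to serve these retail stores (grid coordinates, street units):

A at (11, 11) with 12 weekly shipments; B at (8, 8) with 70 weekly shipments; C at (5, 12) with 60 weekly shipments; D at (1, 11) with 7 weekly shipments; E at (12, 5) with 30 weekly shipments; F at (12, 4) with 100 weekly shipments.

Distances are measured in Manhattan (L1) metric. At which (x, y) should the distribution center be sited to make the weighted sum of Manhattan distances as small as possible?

Manhattan distance separates: Σwᵢ(|x−xᵢ|+|y−yᵢ|) = Σwᵢ|x−xᵢ| + Σwᵢ|y−yᵢ|, so x and y are optimised independently as 1-D weighted medians.
Total weight W = 279; half = 139.5.
x-coordinate, sorted with cumulative weight:
  x=1 (D, w=7) cum 7
  x=5 (C, w=60) cum 67
  x=8 (B, w=70) cum 137
  x=11 (A, w=12) cum 149  ← median
  x=12 (E, w=30) cum 179
  x=12 (F, w=100) cum 279
⇒ x* = 11
y-coordinate, sorted with cumulative weight:
  y=4 (F, w=100) cum 100
  y=5 (E, w=30) cum 130
  y=8 (B, w=70) cum 200  ← median
  y=11 (A, w=12) cum 212
  y=11 (D, w=7) cum 219
  y=12 (C, w=60) cum 279
⇒ y* = 8

(11, 8)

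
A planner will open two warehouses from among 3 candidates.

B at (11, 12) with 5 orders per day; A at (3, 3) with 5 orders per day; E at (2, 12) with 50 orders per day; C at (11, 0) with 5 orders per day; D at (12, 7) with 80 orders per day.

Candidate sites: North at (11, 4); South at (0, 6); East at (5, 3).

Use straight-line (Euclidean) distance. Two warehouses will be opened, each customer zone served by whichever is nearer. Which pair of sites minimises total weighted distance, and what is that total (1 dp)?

{North, South}, total 650.4

Evaluate every pair (each demand assigned to the nearer of the two):
  {North, South}: total = 650.4
  {North, East}: total = 797.3
  {South, East}: total = 1058.8
Best pair: {North, South} with total 650.4.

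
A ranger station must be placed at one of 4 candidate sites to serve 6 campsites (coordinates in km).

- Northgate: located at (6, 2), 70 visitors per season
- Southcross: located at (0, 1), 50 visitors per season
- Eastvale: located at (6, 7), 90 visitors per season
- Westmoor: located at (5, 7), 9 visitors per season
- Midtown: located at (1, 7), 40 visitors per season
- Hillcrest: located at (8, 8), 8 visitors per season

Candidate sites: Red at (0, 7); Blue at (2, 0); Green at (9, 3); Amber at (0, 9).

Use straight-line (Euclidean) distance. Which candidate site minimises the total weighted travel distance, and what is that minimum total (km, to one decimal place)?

Red, total 1536.2 km

Total weighted distance at each candidate:
  Red (0, 7): total = 1536.2
  Blue (2, 0): total = 1581.8
  Green (9, 3): total = 1581.8
  Amber (0, 9): total = 1817.0
Minimum is at Red with total 1536.2 km.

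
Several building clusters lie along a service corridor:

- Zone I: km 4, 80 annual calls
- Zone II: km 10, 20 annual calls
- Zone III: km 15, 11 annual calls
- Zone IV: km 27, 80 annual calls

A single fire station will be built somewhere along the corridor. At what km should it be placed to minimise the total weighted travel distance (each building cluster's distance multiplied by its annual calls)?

For a sum of weighted absolute distances on a line, the optimum is the weighted median (not the mean). Total weight W = 191; half-weight = 95.5.
Sort by position and accumulate weight:
  km 4 (Zone I, w=80) → cum 80
  km 10 (Zone II, w=20) → cum 100  ≥ 95.5 → median here
  km 15 (Zone III, w=11) → cum 111
  km 27 (Zone IV, w=80) → cum 191
Optimal location: km 10.

x = 10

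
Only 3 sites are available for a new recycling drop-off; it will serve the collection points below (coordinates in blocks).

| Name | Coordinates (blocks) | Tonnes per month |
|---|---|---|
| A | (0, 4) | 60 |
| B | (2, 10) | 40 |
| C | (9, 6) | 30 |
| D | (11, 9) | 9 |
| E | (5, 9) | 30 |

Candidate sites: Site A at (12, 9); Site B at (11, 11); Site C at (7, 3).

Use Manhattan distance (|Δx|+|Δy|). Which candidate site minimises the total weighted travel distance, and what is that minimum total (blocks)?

Site C, total 1440 blocks

Total weighted distance at each candidate:
  Site A (12, 9): total = 1859
  Site B (11, 11): total = 1948
  Site C (7, 3): total = 1440
Minimum is at Site C with total 1440 blocks.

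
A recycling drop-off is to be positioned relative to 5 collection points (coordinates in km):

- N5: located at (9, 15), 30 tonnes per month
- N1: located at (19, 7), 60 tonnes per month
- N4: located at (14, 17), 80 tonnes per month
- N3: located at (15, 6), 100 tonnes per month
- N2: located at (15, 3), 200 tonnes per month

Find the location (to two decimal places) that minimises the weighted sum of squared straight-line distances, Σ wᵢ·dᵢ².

(14.96, 7.30)

The minimiser of Σwᵢ‖p−pᵢ‖² is the weighted centroid p* = (Σwᵢpᵢ)/(Σwᵢ).
Σwᵢ = 470.
Σwᵢxᵢ = 30·9 + 60·19 + 80·14 + 100·15 + 200·15 = 7030.
Σwᵢyᵢ = 30·15 + 60·7 + 80·17 + 100·6 + 200·3 = 3430.
x* = 7030/470 = 14.96, y* = 3430/470 = 7.30.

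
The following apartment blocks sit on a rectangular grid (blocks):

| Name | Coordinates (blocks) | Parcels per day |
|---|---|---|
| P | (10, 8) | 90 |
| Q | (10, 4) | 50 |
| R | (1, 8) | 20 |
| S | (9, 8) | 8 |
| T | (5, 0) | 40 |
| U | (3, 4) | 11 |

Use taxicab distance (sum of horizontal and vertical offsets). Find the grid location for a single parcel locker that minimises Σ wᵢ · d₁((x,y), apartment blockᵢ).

(10, 8)

Manhattan distance separates: Σwᵢ(|x−xᵢ|+|y−yᵢ|) = Σwᵢ|x−xᵢ| + Σwᵢ|y−yᵢ|, so x and y are optimised independently as 1-D weighted medians.
Total weight W = 219; half = 109.5.
x-coordinate, sorted with cumulative weight:
  x=1 (R, w=20) cum 20
  x=3 (U, w=11) cum 31
  x=5 (T, w=40) cum 71
  x=9 (S, w=8) cum 79
  x=10 (P, w=90) cum 169  ← median
  x=10 (Q, w=50) cum 219
⇒ x* = 10
y-coordinate, sorted with cumulative weight:
  y=0 (T, w=40) cum 40
  y=4 (Q, w=50) cum 90
  y=4 (U, w=11) cum 101
  y=8 (P, w=90) cum 191  ← median
  y=8 (R, w=20) cum 211
  y=8 (S, w=8) cum 219
⇒ y* = 8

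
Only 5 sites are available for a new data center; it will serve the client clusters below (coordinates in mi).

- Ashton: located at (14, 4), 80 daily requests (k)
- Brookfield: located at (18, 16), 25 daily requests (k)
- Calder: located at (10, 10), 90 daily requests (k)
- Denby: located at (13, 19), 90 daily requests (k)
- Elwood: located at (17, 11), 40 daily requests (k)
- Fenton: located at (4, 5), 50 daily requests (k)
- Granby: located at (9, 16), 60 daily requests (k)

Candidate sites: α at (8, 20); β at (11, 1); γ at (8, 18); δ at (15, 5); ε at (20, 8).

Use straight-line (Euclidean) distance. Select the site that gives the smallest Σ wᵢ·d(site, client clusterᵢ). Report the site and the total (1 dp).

Total weighted distance at each candidate:
  α (8, 20): total = 4545.7
  β (11, 1): total = 4975.7
  γ (8, 18): total = 3944.9
  δ (15, 5): total = 3862.1
  ε (20, 8): total = 4674.1
Minimum is at δ with total 3862.1 mi.

δ, total 3862.1 mi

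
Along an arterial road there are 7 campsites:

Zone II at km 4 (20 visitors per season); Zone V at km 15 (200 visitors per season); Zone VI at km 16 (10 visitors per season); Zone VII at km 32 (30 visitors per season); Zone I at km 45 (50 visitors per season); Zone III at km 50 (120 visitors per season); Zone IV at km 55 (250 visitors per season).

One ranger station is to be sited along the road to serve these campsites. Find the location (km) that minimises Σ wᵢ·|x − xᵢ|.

x = 50

For a sum of weighted absolute distances on a line, the optimum is the weighted median (not the mean). Total weight W = 680; half-weight = 340.
Sort by position and accumulate weight:
  km 4 (Zone II, w=20) → cum 20
  km 15 (Zone V, w=200) → cum 220
  km 16 (Zone VI, w=10) → cum 230
  km 32 (Zone VII, w=30) → cum 260
  km 45 (Zone I, w=50) → cum 310
  km 50 (Zone III, w=120) → cum 430  ≥ 340 → median here
  km 55 (Zone IV, w=250) → cum 680
Optimal location: km 50.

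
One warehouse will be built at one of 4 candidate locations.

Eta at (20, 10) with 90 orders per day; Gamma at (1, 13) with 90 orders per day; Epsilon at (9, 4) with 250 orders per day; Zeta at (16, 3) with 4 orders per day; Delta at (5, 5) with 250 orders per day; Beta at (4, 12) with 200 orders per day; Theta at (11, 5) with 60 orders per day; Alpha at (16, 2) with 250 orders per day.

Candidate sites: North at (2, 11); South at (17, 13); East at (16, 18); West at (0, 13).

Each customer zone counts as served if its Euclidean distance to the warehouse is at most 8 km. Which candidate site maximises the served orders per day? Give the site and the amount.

North, covering 540

Coverage radius r = 8 km; a point is covered iff (Δx)²+(Δy)² ≤ 8² = 64.
  North (2, 11): covers {Gamma, Delta, Beta} → 540
  South (17, 13): covers {Eta} → 90
  East (16, 18): covers {none} → 0
  West (0, 13): covers {Gamma, Beta} → 290
Maximum coverage at North: 540 orders per day.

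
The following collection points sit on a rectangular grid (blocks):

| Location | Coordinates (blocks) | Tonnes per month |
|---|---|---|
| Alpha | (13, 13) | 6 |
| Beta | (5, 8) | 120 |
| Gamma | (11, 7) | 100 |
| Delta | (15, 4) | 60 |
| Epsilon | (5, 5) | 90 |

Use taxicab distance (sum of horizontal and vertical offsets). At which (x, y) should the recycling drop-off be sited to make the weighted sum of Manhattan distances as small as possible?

Manhattan distance separates: Σwᵢ(|x−xᵢ|+|y−yᵢ|) = Σwᵢ|x−xᵢ| + Σwᵢ|y−yᵢ|, so x and y are optimised independently as 1-D weighted medians.
Total weight W = 376; half = 188.
x-coordinate, sorted with cumulative weight:
  x=5 (Beta, w=120) cum 120
  x=5 (Epsilon, w=90) cum 210  ← median
  x=11 (Gamma, w=100) cum 310
  x=13 (Alpha, w=6) cum 316
  x=15 (Delta, w=60) cum 376
⇒ x* = 5
y-coordinate, sorted with cumulative weight:
  y=4 (Delta, w=60) cum 60
  y=5 (Epsilon, w=90) cum 150
  y=7 (Gamma, w=100) cum 250  ← median
  y=8 (Beta, w=120) cum 370
  y=13 (Alpha, w=6) cum 376
⇒ y* = 7

(5, 7)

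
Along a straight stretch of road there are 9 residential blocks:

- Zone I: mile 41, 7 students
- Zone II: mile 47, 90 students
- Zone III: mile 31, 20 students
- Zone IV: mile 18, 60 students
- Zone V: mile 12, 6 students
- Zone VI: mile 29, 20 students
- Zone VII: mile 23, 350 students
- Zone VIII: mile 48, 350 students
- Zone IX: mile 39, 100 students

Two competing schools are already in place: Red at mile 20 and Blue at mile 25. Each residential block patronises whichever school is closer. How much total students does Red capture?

The indifferent point is the midpoint (20+25)/2 = 22.5; residential blocks left of it (closer to Red at 20) go to Red, those right go to Blue.
  Zone V at 12 (w=6) → Red
  Zone IV at 18 (w=60) → Red
  Zone VII at 23 (w=350) → Blue
  Zone VI at 29 (w=20) → Blue
  Zone III at 31 (w=20) → Blue
  Zone IX at 39 (w=100) → Blue
  Zone I at 41 (w=7) → Blue
  Zone II at 47 (w=90) → Blue
  Zone VIII at 48 (w=350) → Blue
Red captures 66; Blue captures 937.

66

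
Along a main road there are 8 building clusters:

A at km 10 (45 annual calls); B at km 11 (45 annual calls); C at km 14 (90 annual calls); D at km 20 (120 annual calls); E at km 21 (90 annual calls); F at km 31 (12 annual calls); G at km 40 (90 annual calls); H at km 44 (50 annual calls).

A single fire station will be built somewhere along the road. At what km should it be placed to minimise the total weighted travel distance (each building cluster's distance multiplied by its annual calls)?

For a sum of weighted absolute distances on a line, the optimum is the weighted median (not the mean). Total weight W = 542; half-weight = 271.
Sort by position and accumulate weight:
  km 10 (A, w=45) → cum 45
  km 11 (B, w=45) → cum 90
  km 14 (C, w=90) → cum 180
  km 20 (D, w=120) → cum 300  ≥ 271 → median here
  km 21 (E, w=90) → cum 390
  km 31 (F, w=12) → cum 402
  km 40 (G, w=90) → cum 492
  km 44 (H, w=50) → cum 542
Optimal location: km 20.

x = 20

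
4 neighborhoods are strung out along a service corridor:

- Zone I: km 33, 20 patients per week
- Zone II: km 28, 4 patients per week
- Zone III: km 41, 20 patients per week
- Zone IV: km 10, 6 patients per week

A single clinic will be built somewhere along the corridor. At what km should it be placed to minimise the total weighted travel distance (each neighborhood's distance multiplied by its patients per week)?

For a sum of weighted absolute distances on a line, the optimum is the weighted median (not the mean). Total weight W = 50; half-weight = 25.
Sort by position and accumulate weight:
  km 10 (Zone IV, w=6) → cum 6
  km 28 (Zone II, w=4) → cum 10
  km 33 (Zone I, w=20) → cum 30  ≥ 25 → median here
  km 41 (Zone III, w=20) → cum 50
Optimal location: km 33.

x = 33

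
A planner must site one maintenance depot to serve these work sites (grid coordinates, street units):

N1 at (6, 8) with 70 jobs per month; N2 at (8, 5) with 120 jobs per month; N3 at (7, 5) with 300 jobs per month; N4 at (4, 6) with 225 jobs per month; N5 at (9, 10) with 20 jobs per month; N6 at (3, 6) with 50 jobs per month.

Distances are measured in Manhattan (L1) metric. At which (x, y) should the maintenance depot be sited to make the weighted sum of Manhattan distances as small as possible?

Manhattan distance separates: Σwᵢ(|x−xᵢ|+|y−yᵢ|) = Σwᵢ|x−xᵢ| + Σwᵢ|y−yᵢ|, so x and y are optimised independently as 1-D weighted medians.
Total weight W = 785; half = 392.5.
x-coordinate, sorted with cumulative weight:
  x=3 (N6, w=50) cum 50
  x=4 (N4, w=225) cum 275
  x=6 (N1, w=70) cum 345
  x=7 (N3, w=300) cum 645  ← median
  x=8 (N2, w=120) cum 765
  x=9 (N5, w=20) cum 785
⇒ x* = 7
y-coordinate, sorted with cumulative weight:
  y=5 (N2, w=120) cum 120
  y=5 (N3, w=300) cum 420  ← median
  y=6 (N4, w=225) cum 645
  y=6 (N6, w=50) cum 695
  y=8 (N1, w=70) cum 765
  y=10 (N5, w=20) cum 785
⇒ y* = 5

(7, 5)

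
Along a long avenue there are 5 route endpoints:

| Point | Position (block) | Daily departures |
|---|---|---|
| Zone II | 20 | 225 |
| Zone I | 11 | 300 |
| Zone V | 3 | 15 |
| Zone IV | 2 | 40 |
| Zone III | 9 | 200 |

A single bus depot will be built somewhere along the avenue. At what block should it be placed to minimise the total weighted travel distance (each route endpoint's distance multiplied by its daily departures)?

For a sum of weighted absolute distances on a line, the optimum is the weighted median (not the mean). Total weight W = 780; half-weight = 390.
Sort by position and accumulate weight:
  block 2 (Zone IV, w=40) → cum 40
  block 3 (Zone V, w=15) → cum 55
  block 9 (Zone III, w=200) → cum 255
  block 11 (Zone I, w=300) → cum 555  ≥ 390 → median here
  block 20 (Zone II, w=225) → cum 780
Optimal location: block 11.

x = 11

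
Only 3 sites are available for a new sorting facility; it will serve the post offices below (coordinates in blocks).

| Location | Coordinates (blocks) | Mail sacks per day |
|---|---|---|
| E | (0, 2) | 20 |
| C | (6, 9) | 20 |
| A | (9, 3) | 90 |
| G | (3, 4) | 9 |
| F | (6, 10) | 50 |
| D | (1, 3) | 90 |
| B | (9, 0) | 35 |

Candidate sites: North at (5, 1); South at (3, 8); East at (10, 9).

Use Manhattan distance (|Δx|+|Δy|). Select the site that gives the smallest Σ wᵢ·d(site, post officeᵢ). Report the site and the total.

Total weighted distance at each candidate:
  North (5, 1): total = 2100
  South (3, 8): total = 2656
  East (10, 9): total = 3108
Minimum is at North with total 2100 blocks.

North, total 2100 blocks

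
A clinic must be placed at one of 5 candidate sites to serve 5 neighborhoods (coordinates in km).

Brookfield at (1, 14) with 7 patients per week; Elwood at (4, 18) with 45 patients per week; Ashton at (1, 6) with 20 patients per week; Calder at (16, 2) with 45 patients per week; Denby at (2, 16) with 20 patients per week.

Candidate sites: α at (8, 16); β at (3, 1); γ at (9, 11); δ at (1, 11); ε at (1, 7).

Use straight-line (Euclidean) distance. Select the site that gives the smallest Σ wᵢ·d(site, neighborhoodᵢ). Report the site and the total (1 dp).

γ, total 1320.7 km

Total weighted distance at each candidate:
  α (8, 16): total = 1341.9
  β (3, 1): total = 1853.5
  γ (9, 11): total = 1320.7
  δ (1, 11): total = 1352.9
  ε (1, 7): total = 1474.7
Minimum is at γ with total 1320.7 km.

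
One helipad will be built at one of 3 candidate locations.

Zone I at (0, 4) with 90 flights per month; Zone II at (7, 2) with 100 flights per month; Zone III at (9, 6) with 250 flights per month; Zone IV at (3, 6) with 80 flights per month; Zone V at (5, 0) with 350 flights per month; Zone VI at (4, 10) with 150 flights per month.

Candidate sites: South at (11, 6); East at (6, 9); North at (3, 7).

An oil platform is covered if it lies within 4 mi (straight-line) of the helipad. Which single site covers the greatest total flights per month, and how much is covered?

South, covering 250

Coverage radius r = 4 mi; a point is covered iff (Δx)²+(Δy)² ≤ 4² = 16.
  South (11, 6): covers {Zone III} → 250
  East (6, 9): covers {Zone VI} → 150
  North (3, 7): covers {Zone IV, Zone VI} → 230
Maximum coverage at South: 250 flights per month.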